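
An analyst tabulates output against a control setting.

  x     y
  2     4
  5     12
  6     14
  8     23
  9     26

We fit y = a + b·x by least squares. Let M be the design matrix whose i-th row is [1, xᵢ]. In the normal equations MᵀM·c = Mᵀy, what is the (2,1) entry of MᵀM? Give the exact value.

Row 2 ↔ basis x, column 1 ↔ basis 1, so (MᵀM)_{2,1} = Σᵢ x = (2)·(1) + (5)·(1) + (6)·(1) + (8)·(1) + (9)·(1) = 30.

30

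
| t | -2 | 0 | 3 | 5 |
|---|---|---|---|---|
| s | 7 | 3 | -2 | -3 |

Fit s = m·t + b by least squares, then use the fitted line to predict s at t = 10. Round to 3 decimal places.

Sums needed: Σt·t = 38, Σt = 6, Σ1 = 4.
Moment sums: Σt·s = -35, Σs = 5.
MᵀM·[m, b]ᵀ = Mᵀs becomes [[38, 6]; [6, 4]]·[m, b]ᵀ = [-35, 5]ᵀ.
Eliminating b: 4·(row 1) − 6·(row 2) gives 116·m = 4·(-35) − 6·5 = -170, so m = -85/58.
Then b = (5 − 6·(-85/58))/4 = 100/29.
At t = 10: ŝ = (-85/58)·(10) + (100/29)·(1) = -325/29.

ŝ = -11.207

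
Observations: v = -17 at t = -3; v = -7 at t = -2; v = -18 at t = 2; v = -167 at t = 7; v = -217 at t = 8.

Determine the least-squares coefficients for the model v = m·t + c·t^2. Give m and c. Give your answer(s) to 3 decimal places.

With design matrix X, XᵀX = [[130, 828]; [828, 6610]] and Xᵀv = [-2876, -22324]ᵀ.
det = 130·6610 − 828² = 173716.
m = ((-2876)·6610 − 828·(-22324))/173716 = -131522/43429; c = (130·(-22324) − 828·(-2876))/173716 = -130198/43429.

m = -3.028, c = -2.998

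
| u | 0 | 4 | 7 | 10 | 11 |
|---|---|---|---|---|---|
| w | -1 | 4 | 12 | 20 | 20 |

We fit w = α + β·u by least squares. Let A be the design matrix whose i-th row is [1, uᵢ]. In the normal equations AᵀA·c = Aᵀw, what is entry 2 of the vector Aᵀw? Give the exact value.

520

Entry 2 ↔ basis u, so (Aᵀw)_{2} = Σᵢ (u)·wᵢ = (0)·(-1) + (4)·(4) + (7)·(12) + (10)·(20) + (11)·(20) = 520.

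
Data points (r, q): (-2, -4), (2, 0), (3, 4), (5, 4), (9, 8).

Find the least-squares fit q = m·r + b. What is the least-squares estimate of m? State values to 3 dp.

Setting ∂/∂m … = 0 gives: 123·m + 17·b = 112;  17·m + 5·b = 12.
(Σr·r = 123, Σr = 17, Σ1 = 5, Σr·q = 112, Σq = 12.)
Eliminating b: 5·(row 1) − 17·(row 2) gives 326·m = 5·112 − 17·12 = 356, so m = 178/163.
Then b = (12 − 17·(178/163))/5 = -214/163.

m = 1.092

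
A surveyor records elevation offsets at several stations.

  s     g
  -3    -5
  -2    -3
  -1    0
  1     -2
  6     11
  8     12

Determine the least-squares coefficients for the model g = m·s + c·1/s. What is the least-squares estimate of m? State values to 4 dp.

Forming MᵀM = [[115, 6]; [6, 1385/576]] and Mᵀg = [181, 9/2]ᵀ gives MᵀM·[m, c]ᵀ = Mᵀg.
Δ = 115·(1385/576) − 6² = 138539/576.
m = (181·(1385/576) − 6·(9/2))/(138539/576) = 235133/138539; c = (115·(9/2) − 6·181)/(138539/576) = -327456/138539.

m = 1.6972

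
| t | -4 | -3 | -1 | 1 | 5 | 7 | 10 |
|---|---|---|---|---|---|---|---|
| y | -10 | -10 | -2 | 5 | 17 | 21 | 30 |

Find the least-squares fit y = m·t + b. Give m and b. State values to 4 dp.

The normal equations are: 201·m + 15·b = 609;  15·m + 7·b = 51.
(Σt·t = 201, Σt = 15, Σ1 = 7, Σt·y = 609, Σy = 51.)
Eliminating b: 7·(row 1) − 15·(row 2) gives 1182·m = 7·609 − 15·51 = 3498, so m = 583/197.
Then b = (51 − 15·(583/197))/7 = 186/197.

m = 2.9594, b = 0.9442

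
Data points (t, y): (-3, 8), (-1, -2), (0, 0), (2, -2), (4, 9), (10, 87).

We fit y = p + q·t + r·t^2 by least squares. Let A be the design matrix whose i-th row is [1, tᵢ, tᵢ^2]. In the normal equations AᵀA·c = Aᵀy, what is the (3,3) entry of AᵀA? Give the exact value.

10354

Row 3 ↔ basis t^2, column 3 ↔ basis t^2, so (AᵀA)_{3,3} = Σᵢ (t^2)·(t^2) = (9)·(9) + (1)·(1) + (0)·(0) + (4)·(4) + (16)·(16) + (100)·(100) = 10354.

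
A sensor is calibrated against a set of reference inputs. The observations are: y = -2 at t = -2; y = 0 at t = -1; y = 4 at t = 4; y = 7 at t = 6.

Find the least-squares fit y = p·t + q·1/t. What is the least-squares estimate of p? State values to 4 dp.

Sums needed: Σt·t = 57, Σt·1/t = 4, Σ1/t·1/t = 193/144.
Moment sums: Σt·y = 62, Σ1/t·y = 19/6.
Eliminating q: (193/144)·(row 1) − 4·(row 2) gives (2899/48)·p = (193/144)·62 − 4·(19/6) = 5071/72, so p = 10142/8697.
Then q = ((19/6) − 4·(10142/8697))/(193/144) = -3240/2899.

p = 1.1661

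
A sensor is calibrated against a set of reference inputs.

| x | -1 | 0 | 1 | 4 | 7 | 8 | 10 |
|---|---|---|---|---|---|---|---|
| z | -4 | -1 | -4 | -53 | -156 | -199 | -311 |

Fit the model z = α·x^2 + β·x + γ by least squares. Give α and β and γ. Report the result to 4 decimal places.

α = -3.0172, β = -0.7886, γ = -1.1642

Forming MᵀM = [[16755, 1919, 231]; [1919, 231, 29]; [231, 29, 7]] and Mᵀz = [-52336, -6006, -728]ᵀ gives MᵀM·[α, β, γ]ᵀ = Mᵀz.
Inverting the 3×3 Gram matrix, [α, β, γ]ᵀ = [-458863/152081, -119938/152081, -177059/152081]ᵀ.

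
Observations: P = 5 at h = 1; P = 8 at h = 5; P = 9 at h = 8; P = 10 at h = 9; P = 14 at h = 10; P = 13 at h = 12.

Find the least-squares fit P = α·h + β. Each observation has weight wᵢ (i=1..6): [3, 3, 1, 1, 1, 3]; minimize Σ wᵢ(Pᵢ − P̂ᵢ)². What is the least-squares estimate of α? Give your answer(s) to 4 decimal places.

α = 0.7479

The normal equations are: 755·α + 81·β = 905;  81·α + 12·β = 111.
Eliminating β: 12·(row 1) − 81·(row 2) gives 2499·α = 12·905 − 81·111 = 1869, so α = 89/119.
Then β = (111 − 81·(89/119))/12 = 500/119.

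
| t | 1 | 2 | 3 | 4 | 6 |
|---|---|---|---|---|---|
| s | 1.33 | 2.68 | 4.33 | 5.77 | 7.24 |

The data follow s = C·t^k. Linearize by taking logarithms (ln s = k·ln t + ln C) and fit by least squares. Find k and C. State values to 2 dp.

k = 0.98, C = 1.38

Let Y = ln s. Fitting Y = k·ln t + ln C by least squares:
Over the data: Σln t = 4.9698, Σ(ln t)² = 6.8196, Σln s = 6.4689, Σln t·ln s = 8.2701.
Normal system: [[6.8196, 4.9698]; [4.9698, 5]]·[k, ln C]ᵀ = [8.2701, 6.4689]ᵀ.
Slope k = (n·Σln t·ln s − Σln t·Σln s)/(n·Σ(ln t)² − (Σln t)²) = (5·8.2701 − 4.9698·6.4689)/9.3990 = 0.97900; ln C = (Σln s − k·Σln t)/n = 0.32068, so C = exp(0.32068) = 1.37807.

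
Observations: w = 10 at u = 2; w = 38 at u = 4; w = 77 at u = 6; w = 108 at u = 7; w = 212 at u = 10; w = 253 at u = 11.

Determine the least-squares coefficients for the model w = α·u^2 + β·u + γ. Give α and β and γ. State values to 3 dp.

The normal equations are: 28610·α + 2962·β + 326·γ = 60525;  2962·α + 326·β + 40·γ = 6293;  326·α + 40·β + 6·γ = 698.
(Σu^2·u^2 = 28610, Σu^2·u = 2962, Σu^2 = 326, Σu·u = 326, Σu = 40, Σ1 = 6, Σu^2·w = 60525, Σu·w = 6293, Σw = 698.)
Solving the 3×3 system (Gaussian elimination) gives α = 35852/18435, β = 65797/36870, γ = -7559/6145.

α = 1.945, β = 1.785, γ = -1.230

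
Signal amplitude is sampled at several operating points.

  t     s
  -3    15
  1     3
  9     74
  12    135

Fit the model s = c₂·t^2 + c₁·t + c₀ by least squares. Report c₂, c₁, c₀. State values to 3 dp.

Setting ∂/∂c₂ … = 0 gives: 27379·c₂ + 2431·c₁ + 235·c₀ = 25572;  2431·c₂ + 235·c₁ + 19·c₀ = 2244;  235·c₂ + 19·c₁ + 4·c₀ = 227.
(Σt^2·t^2 = 27379, Σt^2·t = 2431, Σt^2 = 235, Σt·t = 235, Σt = 19, Σ1 = 4, Σt^2·s = 25572, Σt·s = 2244, Σs = 227.)
Row-reducing yields c₂ = 26495/26232, c₁ = -9797/8744, c₀ = 17923/6558.

c₂ = 1.010, c₁ = -1.120, c₀ = 2.733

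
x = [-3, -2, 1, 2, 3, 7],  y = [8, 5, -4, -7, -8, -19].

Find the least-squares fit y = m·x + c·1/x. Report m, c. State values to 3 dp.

m = -2.654, c = -1.220

Forming MᵀM = [[76, 6]; [6, 1537/882]] and Mᵀy = [-209, -379/21]ᵀ gives MᵀM·[m, c]ᵀ = Mᵀy.
det = 76·(1537/882) − 6² = 42530/441.
m = ((-209)·(1537/882) − 6·(-379/21))/(42530/441) = -45145/17012; c = (76·(-379/21) − 6·(-209))/(42530/441) = -5187/4253.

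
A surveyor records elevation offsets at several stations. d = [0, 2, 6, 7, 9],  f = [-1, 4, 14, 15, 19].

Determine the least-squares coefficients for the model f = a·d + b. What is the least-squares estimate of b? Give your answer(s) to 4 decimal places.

b = -0.5912

Entries of AᵀA: Σd·d = 170, Σd = 24, Σ1 = 5.
Moment sums: Σd·f = 368, Σf = 51.
Normal equations: [[170, 24]; [24, 5]]·[a, b]ᵀ = [368, 51]ᵀ.
det = 170·5 − 24² = 274.
a = (368·5 − 24·51)/274 = 308/137; b = (170·51 − 24·368)/274 = -81/137.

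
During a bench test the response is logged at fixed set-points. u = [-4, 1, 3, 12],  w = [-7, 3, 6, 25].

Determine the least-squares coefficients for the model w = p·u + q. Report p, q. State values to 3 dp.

p = 2.000, q = 0.750

Sums needed: Σu·u = 170, Σu = 12, Σ1 = 4.
Right-hand side: Σu·w = 349, Σw = 27.
XᵀX·[p, q]ᵀ = Xᵀw becomes [[170, 12]; [12, 4]]·[p, q]ᵀ = [349, 27]ᵀ.
Eliminating q: 4·(row 1) − 12·(row 2) gives 536·p = 4·349 − 12·27 = 1072, so p = 2.
Then q = (27 − 12·2)/4 = 3/4.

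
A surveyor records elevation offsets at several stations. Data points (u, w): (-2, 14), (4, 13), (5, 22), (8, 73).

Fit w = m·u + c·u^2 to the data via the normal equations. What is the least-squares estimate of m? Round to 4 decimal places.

Compute the Gram sums: Σu·u = 109, Σu·u^2 = 693, Σu^2·u^2 = 4993.
And Σu·w = 718, Σu^2·w = 5486.
Normal equations: [[109, 693]; [693, 4993]]·[m, c]ᵀ = [718, 5486]ᵀ.
Eliminating c: 4993·(row 1) − 693·(row 2) gives 63988·m = 4993·718 − 693·5486 = -216824, so m = -54206/15997.
Then c = (5486 − 693·(-54206/15997))/4993 = 25100/15997.

m = -3.3885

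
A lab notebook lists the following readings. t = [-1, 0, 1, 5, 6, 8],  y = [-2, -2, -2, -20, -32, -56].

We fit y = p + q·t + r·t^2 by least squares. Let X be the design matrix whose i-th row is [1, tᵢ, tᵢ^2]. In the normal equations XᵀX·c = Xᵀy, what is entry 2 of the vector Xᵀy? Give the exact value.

-740

Entry 2 ↔ basis t, so (Xᵀy)_{2} = Σᵢ (t)·yᵢ = (-1)·(-2) + (0)·(-2) + (1)·(-2) + (5)·(-20) + (6)·(-32) + (8)·(-56) = -740.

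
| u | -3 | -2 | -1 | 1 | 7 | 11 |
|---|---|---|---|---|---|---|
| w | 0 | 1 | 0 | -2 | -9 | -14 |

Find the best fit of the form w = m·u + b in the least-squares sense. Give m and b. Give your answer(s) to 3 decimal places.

The normal system AᵀA·[m, b]ᵀ = Aᵀw is [[185, 13]; [13, 6]]·[m, b]ᵀ = [-221, -24]ᵀ.
Determinant 185·6 − 13² = 941.
m = ((-221)·6 − 13·(-24))/941 = -1014/941; b = (185·(-24) − 13·(-221))/941 = -1567/941.

m = -1.078, b = -1.665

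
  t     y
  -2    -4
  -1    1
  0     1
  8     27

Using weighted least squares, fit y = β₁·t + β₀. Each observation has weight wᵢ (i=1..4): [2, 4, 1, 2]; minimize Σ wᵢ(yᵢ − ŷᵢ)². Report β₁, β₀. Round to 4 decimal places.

Normal-equation sums: Σwᵢ·t·t = 140, Σwᵢ·t = 8, Σwᵢ·1 = 9.
And Σwᵢ·t·y = 444, Σwᵢ·y = 51.
So AᵀWA·[β₁, β₀]ᵀ = AᵀWy: [[140, 8]; [8, 9]]·[β₁, β₀]ᵀ = [444, 51]ᵀ.
Determinant 140·9 − 8² = 1196.
β₁ = (444·9 − 8·51)/1196 = 3; β₀ = (140·51 − 8·444)/1196 = 3.

β₁ = 3.0000, β₀ = 3.0000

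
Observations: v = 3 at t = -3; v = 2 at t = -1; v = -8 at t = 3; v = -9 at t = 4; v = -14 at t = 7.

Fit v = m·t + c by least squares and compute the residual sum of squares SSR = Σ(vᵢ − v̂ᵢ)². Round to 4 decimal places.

SSR = 4.9094

Forming XᵀX = [[84, 10]; [10, 5]] and Xᵀv = [-169, -26]ᵀ gives XᵀX·[m, c]ᵀ = Xᵀv.
Eliminating c: 5·(row 1) − 10·(row 2) gives 320·m = 5·(-169) − 10·(-26) = -585, so m = -117/64.
Then c = ((-26) − 10·(-117/64))/5 = -247/160.
Residuals: -301/320, 549/320, -311/320, -23/160, 109/320; SSR = 1571/320.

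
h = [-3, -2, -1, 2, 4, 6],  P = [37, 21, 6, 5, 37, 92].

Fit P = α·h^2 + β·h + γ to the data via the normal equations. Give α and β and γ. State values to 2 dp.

α = 3.11, β = -3.34, γ = 0.01

Forming AᵀA = [[1666, 252, 70]; [252, 70, 6]; [70, 6, 6]] and AᵀP = [4347, 551, 198]ᵀ gives AᵀA·[α, β, γ]ᵀ = AᵀP.
Row-reducing yields α = 14169/4550, β = -167/50, γ = 3/325.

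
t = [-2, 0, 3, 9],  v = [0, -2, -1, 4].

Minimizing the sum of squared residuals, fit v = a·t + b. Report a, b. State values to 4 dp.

a = 0.4420, b = -0.8551

Normal-equation sums: Σt·t = 94, Σt = 10, Σ1 = 4.
For Aᵀv: Σt·v = 33, Σv = 1.
Normal equations: [[94, 10]; [10, 4]]·[a, b]ᵀ = [33, 1]ᵀ.
Determinant 94·4 − 10² = 276.
a = (33·4 − 10·1)/276 = 61/138; b = (94·1 − 10·33)/276 = -59/69.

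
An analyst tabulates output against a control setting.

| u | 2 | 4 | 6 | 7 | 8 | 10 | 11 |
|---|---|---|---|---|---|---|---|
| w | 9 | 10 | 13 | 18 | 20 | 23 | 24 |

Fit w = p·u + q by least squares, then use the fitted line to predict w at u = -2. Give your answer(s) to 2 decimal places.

ŵ = 0.16

Normal-equation sums: Σu·u = 390, Σu = 48, Σ1 = 7.
Right-hand side: Σu·w = 916, Σw = 117.
So AᵀA·[p, q]ᵀ = Aᵀw: [[390, 48]; [48, 7]]·[p, q]ᵀ = [916, 117]ᵀ.
Determinant 390·7 − 48² = 426.
p = (916·7 − 48·117)/426 = 398/213; q = (390·117 − 48·916)/426 = 277/71.
At u = -2: ŵ = (398/213)·(-2) + (277/71)·(1) = 35/213.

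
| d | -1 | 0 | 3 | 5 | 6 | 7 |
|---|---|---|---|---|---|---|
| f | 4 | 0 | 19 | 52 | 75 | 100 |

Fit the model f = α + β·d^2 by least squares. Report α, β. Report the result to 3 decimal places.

α = 0.998, β = 2.033

Entries of XᵀX: Σ1 = 6, Σd^2 = 120, Σd^2·d^2 = 4404.
For Xᵀf: Σf = 250, Σd^2·f = 9075.
XᵀX·[α, β]ᵀ = Xᵀf becomes [[6, 120]; [120, 4404]]·[α, β]ᵀ = [250, 9075]ᵀ.
Eliminating β: 4404·(row 1) − 120·(row 2) gives 12024·α = 4404·250 − 120·9075 = 12000, so α = 500/501.
Then β = (9075 − 120·(500/501))/4404 = 4075/2004.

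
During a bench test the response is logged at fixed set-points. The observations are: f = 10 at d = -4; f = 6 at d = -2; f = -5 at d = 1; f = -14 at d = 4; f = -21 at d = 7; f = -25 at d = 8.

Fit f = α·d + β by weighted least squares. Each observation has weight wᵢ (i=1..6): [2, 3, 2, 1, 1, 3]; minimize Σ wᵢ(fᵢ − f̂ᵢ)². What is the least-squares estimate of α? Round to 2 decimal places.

From the data, Σwᵢ·d·d = 303, Σwᵢ·d = 23, Σwᵢ·1 = 12.
And Σwᵢ·d·f = -929, Σwᵢ·f = -82.
So AᵀWA·[α, β]ᵀ = AᵀWf: [[303, 23]; [23, 12]]·[α, β]ᵀ = [-929, -82]ᵀ.
Eliminating β: 12·(row 1) − 23·(row 2) gives 3107·α = 12·(-929) − 23·(-82) = -9262, so α = -9262/3107.
Then β = ((-82) − 23·(-9262/3107))/12 = -3479/3107.

α = -2.98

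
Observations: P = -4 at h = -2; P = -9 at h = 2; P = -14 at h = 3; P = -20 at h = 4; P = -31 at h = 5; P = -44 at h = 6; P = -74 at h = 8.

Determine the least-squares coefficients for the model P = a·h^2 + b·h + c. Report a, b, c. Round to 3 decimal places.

a = -1.017, b = -0.841, c = -1.913

Forming AᵀA = [[6386, 944, 158]; [944, 158, 26]; [158, 26, 7]] and AᵀP = [-7593, -1143, -196]ᵀ gives AᵀA·[a, b, c]ᵀ = AᵀP.
Inverting the 3×3 Gram matrix, [a, b, c]ᵀ = [-10839/10654, -8959/10654, -1456/761]ᵀ.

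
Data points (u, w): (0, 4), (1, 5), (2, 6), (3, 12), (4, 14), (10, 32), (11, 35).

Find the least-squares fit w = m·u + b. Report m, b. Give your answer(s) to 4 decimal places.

Forming XᵀX = [[251, 31]; [31, 7]] and Xᵀw = [814, 108]ᵀ gives XᵀX·[m, b]ᵀ = Xᵀw.
Δ = 251·7 − 31² = 796.
m = (814·7 − 31·108)/796 = 1175/398; b = (251·108 − 31·814)/796 = 937/398.

m = 2.9523, b = 2.3543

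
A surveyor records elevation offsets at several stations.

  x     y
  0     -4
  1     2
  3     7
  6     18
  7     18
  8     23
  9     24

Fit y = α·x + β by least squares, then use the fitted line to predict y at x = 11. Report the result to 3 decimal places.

ŷ = 31.410

MᵀM·[α, β]ᵀ = Mᵀy reads: 240·α + 34·β = 657;  34·α + 7·β = 88.
Δ = 240·7 − 34² = 524.
α = (657·7 − 34·88)/524 = 1607/524; β = (240·88 − 34·657)/524 = -609/262.
At x = 11: ŷ = (1607/524)·(11) + (-609/262)·(1) = 16459/524.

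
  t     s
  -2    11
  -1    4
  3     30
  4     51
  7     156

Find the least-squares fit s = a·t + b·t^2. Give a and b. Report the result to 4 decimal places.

a = 0.4363, b = 3.1189

Entries of MᵀM: Σt·t = 79, Σt·t^2 = 425, Σt^2·t^2 = 2755.
Right-hand side: Σt·s = 1360, Σt^2·s = 8778.
Normal equations: [[79, 425]; [425, 2755]]·[a, b]ᵀ = [1360, 8778]ᵀ.
Δ = 79·2755 − 425² = 37020.
a = (1360·2755 − 425·8778)/37020 = 1615/3702; b = (79·8778 − 425·1360)/37020 = 57731/18510.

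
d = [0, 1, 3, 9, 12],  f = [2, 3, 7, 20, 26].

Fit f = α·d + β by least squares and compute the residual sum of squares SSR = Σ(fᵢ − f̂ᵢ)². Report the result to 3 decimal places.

SSR = 0.873

Compute the Gram sums: Σd·d = 235, Σd = 25, Σ1 = 5.
And Σd·f = 516, Σf = 58.
Normal equations: [[235, 25]; [25, 5]]·[α, β]ᵀ = [516, 58]ᵀ.
Eliminating β: 5·(row 1) − 25·(row 2) gives 550·α = 5·516 − 25·58 = 1130, so α = 113/55.
Then β = (58 − 25·(113/55))/5 = 73/55.
Residuals: 37/55, -21/55, -27/55, 2/11, 1/55; SSR = 48/55.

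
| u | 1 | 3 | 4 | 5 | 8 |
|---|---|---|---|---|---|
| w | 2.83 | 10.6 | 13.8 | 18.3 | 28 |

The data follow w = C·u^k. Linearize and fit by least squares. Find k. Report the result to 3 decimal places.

Let Y = ln w. Fitting Y = k·ln u + ln C by least squares:
XᵀX = [[10.0431, 6.1738]; [6.1738, 5]], rhs = [17.8398, 12.2649]ᵀ  (here Σln u = 6.1738, Σ(ln u)² = 10.0431, Σln w = 12.2649, Σln u·ln w = 17.8398).
Solving (det = 12.1000): k = 1.11390, ln C = 1.07758.

k = 1.114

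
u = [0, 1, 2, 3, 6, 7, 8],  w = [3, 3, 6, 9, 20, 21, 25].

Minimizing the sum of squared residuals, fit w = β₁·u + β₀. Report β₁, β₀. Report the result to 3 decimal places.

β₁ = 2.947, β₀ = 1.063

The normal system AᵀA·[β₁, β₀]ᵀ = Aᵀw is [[163, 27]; [27, 7]]·[β₁, β₀]ᵀ = [509, 87]ᵀ.
det = 163·7 − 27² = 412.
β₁ = (509·7 − 27·87)/412 = 607/206; β₀ = (163·87 − 27·509)/412 = 219/206.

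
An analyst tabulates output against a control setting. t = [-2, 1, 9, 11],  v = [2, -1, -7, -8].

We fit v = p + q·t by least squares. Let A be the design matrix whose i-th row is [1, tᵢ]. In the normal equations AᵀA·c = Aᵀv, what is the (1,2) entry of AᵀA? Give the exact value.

19

Row 1 ↔ basis 1, column 2 ↔ basis t, so (AᵀA)_{1,2} = Σᵢ t = (1)·(-2) + (1)·(1) + (1)·(9) + (1)·(11) = 19.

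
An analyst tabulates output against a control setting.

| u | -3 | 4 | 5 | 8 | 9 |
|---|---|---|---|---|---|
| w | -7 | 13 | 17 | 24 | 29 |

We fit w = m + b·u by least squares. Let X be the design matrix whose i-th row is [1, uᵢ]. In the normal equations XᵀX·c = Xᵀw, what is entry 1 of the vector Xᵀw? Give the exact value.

76

Entry 1 ↔ basis 1, so (Xᵀw)_{1} = Σᵢ wᵢ = (1)·(-7) + (1)·(13) + (1)·(17) + (1)·(24) + (1)·(29) = 76.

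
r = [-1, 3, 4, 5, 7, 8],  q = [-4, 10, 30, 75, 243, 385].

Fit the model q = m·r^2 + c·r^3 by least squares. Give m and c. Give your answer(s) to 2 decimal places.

Entries of MᵀM: Σr^2·r^2 = 7460, Σr^2·r^3 = 53966, Σr^3·r^3 = 400244.
And Σr^2·q = 38988, Σr^3·q = 292038.
Δ = 7460·400244 − 53966² = 73491084.
m = (38988·400244 − 53966·292038)/73491084 = -12950803/6124257; c = (7460·292038 − 53966·38988)/73491084 = 6214756/6124257.

m = -2.11, c = 1.01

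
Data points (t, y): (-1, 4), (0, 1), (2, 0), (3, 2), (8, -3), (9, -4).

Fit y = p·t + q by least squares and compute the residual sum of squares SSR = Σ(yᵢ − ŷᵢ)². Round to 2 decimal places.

Normal-equation sums: Σt·t = 159, Σt = 21, Σ1 = 6.
For Xᵀy: Σt·y = -58, Σy = 0.
Normal equations: [[159, 21]; [21, 6]]·[p, q]ᵀ = [-58, 0]ᵀ.
Eliminating q: 6·(row 1) − 21·(row 2) gives 513·p = 6·(-58) − 21·0 = -348, so p = -116/171.
Then q = (0 − 21·(-116/171))/6 = 406/171.
Residuals: 18/19, -235/171, -58/57, 284/171, 1/19, -46/171; SSR = 1138/171.

SSR = 6.65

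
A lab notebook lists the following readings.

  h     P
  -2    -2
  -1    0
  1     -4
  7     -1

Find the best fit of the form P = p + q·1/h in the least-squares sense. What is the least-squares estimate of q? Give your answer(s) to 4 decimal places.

Entries of AᵀA: Σ1 = 4, Σ1/h = -5/14, Σ1/h·1/h = 445/196.
Right-hand side: ΣP = -7, Σ1/h·P = -22/7.
Eliminating q: (445/196)·(row 1) − (-5/14)·(row 2) gives (1755/196)·p = (445/196)·(-7) − (-5/14)·(-22/7) = -3335/196, so p = -667/351.
Then q = ((-22/7) − (-5/14)·(-667/351))/(445/196) = -2954/1755.

q = -1.6832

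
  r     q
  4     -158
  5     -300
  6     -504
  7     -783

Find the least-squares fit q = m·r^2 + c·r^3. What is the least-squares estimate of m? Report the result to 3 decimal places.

m = -1.919

Sums needed: Σr^2·r^2 = 4578, Σr^2·r^3 = 28732, Σr^3·r^3 = 184026.
Right-hand side: Σr^2·q = -66539, Σr^3·q = -425045.
So AᵀA·[m, c]ᵀ = Aᵀq: [[4578, 28732]; [28732, 184026]]·[m, c]ᵀ = [-66539, -425045]ᵀ.
Δ = 4578·184026 − 28732² = 16943204.
m = ((-66539)·184026 − 28732·(-425045))/16943204 = -378059/197014; c = (4578·(-425045) − 28732·(-66539))/16943204 = -396017/197014.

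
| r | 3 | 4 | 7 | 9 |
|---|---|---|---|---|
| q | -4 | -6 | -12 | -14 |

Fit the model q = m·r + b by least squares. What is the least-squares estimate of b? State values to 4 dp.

b = 0.8571

Forming MᵀM = [[155, 23]; [23, 4]] and Mᵀq = [-246, -36]ᵀ gives MᵀM·[m, b]ᵀ = Mᵀq.
Eliminating b: 4·(row 1) − 23·(row 2) gives 91·m = 4·(-246) − 23·(-36) = -156, so m = -12/7.
Then b = ((-36) − 23·(-12/7))/4 = 6/7.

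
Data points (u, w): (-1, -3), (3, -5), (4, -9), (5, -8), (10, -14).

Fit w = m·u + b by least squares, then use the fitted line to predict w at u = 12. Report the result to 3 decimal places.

Normal-equation sums: Σu·u = 151, Σu = 21, Σ1 = 5.
Moment sums: Σu·w = -228, Σw = -39.
MᵀM·[m, b]ᵀ = Mᵀw becomes [[151, 21]; [21, 5]]·[m, b]ᵀ = [-228, -39]ᵀ.
det = 151·5 − 21² = 314.
m = ((-228)·5 − 21·(-39))/314 = -321/314; b = (151·(-39) − 21·(-228))/314 = -1101/314.
At u = 12: ŵ = (-321/314)·(12) + (-1101/314)·(1) = -4953/314.

ŵ = -15.774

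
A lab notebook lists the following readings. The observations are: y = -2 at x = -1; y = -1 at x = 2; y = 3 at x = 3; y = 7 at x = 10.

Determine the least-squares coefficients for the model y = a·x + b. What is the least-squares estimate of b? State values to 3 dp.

Entries of MᵀM: Σx·x = 114, Σx = 14, Σ1 = 4.
For Mᵀy: Σx·y = 79, Σy = 7.
MᵀM·[a, b]ᵀ = Mᵀy becomes [[114, 14]; [14, 4]]·[a, b]ᵀ = [79, 7]ᵀ.
det = 114·4 − 14² = 260.
a = (79·4 − 14·7)/260 = 109/130; b = (114·7 − 14·79)/260 = -77/65.

b = -1.185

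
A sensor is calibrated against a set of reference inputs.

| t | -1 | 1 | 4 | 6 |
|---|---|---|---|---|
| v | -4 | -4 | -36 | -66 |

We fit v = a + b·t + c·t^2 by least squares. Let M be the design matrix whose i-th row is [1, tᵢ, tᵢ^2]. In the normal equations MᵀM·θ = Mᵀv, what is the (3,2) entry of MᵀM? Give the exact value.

280

Row 3 ↔ basis t^2, column 2 ↔ basis t, so (MᵀM)_{3,2} = Σᵢ (t^2)·(t) = (1)·(-1) + (1)·(1) + (16)·(4) + (36)·(6) = 280.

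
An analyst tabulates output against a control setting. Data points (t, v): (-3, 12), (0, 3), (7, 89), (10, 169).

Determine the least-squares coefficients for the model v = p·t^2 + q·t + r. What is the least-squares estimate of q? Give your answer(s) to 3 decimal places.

Sums needed: Σt^2·t^2 = 12482, Σt^2·t = 1316, Σt^2 = 158, Σt·t = 158, Σt = 14, Σ1 = 4.
For Mᵀv: Σt^2·v = 21369, Σt·v = 2277, Σv = 273.
Solving the 3×3 system (Gaussian elimination) gives p = 89/60, q = 11383/6540, r = 1555/436.

q = 1.741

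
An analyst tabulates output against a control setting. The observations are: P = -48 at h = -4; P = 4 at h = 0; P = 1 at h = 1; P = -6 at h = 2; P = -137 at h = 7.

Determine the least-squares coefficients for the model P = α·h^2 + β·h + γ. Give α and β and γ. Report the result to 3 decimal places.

α = -3.004, β = 0.923, γ = 3.744

Forming XᵀX = [[2674, 288, 70]; [288, 70, 6]; [70, 6, 5]] and XᵀP = [-7504, -778, -186]ᵀ gives XᵀX·[α, β, γ]ᵀ = XᵀP.
Inverting the 3×3 Gram matrix, [α, β, γ]ᵀ = [-243176/80959, 74711/80959, 303136/80959]ᵀ.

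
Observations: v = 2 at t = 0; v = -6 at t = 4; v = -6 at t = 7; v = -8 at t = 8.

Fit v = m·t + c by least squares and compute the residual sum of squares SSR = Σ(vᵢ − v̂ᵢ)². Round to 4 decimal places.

SSR = 7.8968

MᵀM·[m, c]ᵀ = Mᵀv reads: 129·m + 19·c = -130;  19·m + 4·c = -18.
Eliminating c: 4·(row 1) − 19·(row 2) gives 155·m = 4·(-130) − 19·(-18) = -178, so m = -178/155.
Then c = ((-18) − 19·(-178/155))/4 = 148/155.
Residuals: 162/155, -366/155, 168/155, 36/155; SSR = 1224/155.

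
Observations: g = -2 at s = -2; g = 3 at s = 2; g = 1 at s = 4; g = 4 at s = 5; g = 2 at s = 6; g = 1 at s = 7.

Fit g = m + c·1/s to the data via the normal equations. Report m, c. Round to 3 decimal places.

The normal system AᵀA·[m, c]ᵀ = Aᵀg is [[6, 319/420]; [319/420, 114781/176400]]·[m, c]ᵀ = [9, 1691/420]ᵀ.
Determinant 6·(114781/176400) − (319/420)² = 23477/7056.
m = (9·(114781/176400) − (319/420)·(1691/420))/(23477/7056) = 19744/23477; c = (6·(1691/420) − (319/420)·9)/(23477/7056) = 122220/23477.

m = 0.841, c = 5.206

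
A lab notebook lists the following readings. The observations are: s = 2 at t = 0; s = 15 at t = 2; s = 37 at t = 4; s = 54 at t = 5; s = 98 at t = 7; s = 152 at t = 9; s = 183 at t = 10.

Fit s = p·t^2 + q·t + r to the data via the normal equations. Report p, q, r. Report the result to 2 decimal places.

p = 1.53, q = 2.84, r = 2.21

XᵀX·[p, q, r]ᵀ = Xᵀs reads: 19859·p + 2269·q + 275·r = 37416;  2269·p + 275·q + 37·r = 4332;  275·p + 37·q + 7·r = 541.
(Σt^2·t^2 = 19859, Σt^2·t = 2269, Σt^2 = 275, Σt·t = 275, Σt = 37, Σ1 = 7, Σt^2·s = 37416, Σt·s = 4332, Σs = 541.)
Inverting the 3×3 Gram matrix, [p, q, r]ᵀ = [24237/15848, 44965/15848, 4373/1981]ᵀ.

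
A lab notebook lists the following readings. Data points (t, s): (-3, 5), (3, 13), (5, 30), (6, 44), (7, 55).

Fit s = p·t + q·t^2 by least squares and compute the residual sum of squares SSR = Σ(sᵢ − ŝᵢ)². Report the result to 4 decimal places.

SSR = 4.5101

Normal-equation sums: Σt·t = 128, Σt·t^2 = 684, Σt^2·t^2 = 4484.
For Mᵀs: Σt·s = 823, Σt^2·s = 5191.
Eliminating q: 4484·(row 1) − 684·(row 2) gives 106096·p = 4484·823 − 684·5191 = 139688, so p = 919/698.
Then q = (5191 − 684·(919/698))/4484 = 25379/26524.
Residuals: 8975/26524, 11635/26524, -13365/26524, 10970/6631, -29205/26524; SSR = 119625/26524.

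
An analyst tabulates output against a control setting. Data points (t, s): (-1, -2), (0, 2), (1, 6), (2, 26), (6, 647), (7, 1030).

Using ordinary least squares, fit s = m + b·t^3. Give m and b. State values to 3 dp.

m = 1.854, b = 2.994

From the data, Σ1 = 6, Σt^3 = 567, Σt^3·t^3 = 164371.
For Aᵀs: Σs = 1709, Σt^3·s = 493258.
Normal equations: [[6, 567]; [567, 164371]]·[m, b]ᵀ = [1709, 493258]ᵀ.
Δ = 6·164371 − 567² = 664737.
m = (1709·164371 − 567·493258)/664737 = 1232753/664737; b = (6·493258 − 567·1709)/664737 = 663515/221579.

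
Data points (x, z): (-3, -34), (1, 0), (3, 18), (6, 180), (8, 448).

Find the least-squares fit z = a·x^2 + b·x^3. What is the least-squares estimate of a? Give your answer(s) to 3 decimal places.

The normal system AᵀA·[a, b]ᵀ = Aᵀz is [[5555, 40545]; [40545, 310259]]·[a, b]ᵀ = [35008, 269660]ᵀ.
Δ = 5555·310259 − 40545² = 79591720.
a = (35008·310259 − 40545·269660)/79591720 = -17954407/19897930; b = (5555·269660 − 40545·35008)/79591720 = 3928097/3979586.

a = -0.902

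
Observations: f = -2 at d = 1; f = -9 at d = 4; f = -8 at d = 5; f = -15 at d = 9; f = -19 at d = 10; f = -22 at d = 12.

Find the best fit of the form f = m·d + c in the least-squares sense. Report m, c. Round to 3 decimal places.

Normal-equation sums: Σd·d = 367, Σd = 41, Σ1 = 6.
Moment sums: Σd·f = -667, Σf = -75.
MᵀM·[m, c]ᵀ = Mᵀf becomes [[367, 41]; [41, 6]]·[m, c]ᵀ = [-667, -75]ᵀ.
Eliminating c: 6·(row 1) − 41·(row 2) gives 521·m = 6·(-667) − 41·(-75) = -927, so m = -927/521.
Then c = ((-75) − 41·(-927/521))/6 = -178/521.

m = -1.779, c = -0.342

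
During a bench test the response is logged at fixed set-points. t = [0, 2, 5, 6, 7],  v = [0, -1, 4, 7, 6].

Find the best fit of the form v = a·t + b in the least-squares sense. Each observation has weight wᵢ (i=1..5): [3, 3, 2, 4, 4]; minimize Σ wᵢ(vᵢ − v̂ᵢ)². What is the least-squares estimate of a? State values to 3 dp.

a = 1.131

Normal-equation sums: Σwᵢ·t·t = 402, Σwᵢ·t = 68, Σwᵢ·1 = 16.
Right-hand side: Σwᵢ·t·v = 370, Σwᵢ·v = 57.
det = 402·16 − 68² = 1808.
a = (370·16 − 68·57)/1808 = 511/452; b = (402·57 − 68·370)/1808 = -1123/904.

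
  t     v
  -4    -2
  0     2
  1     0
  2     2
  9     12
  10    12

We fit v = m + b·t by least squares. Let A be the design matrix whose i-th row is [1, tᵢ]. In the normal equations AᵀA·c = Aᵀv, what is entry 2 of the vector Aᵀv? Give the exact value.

Entry 2 ↔ basis t, so (Aᵀv)_{2} = Σᵢ (t)·vᵢ = (-4)·(-2) + (0)·(2) + (1)·(0) + (2)·(2) + (9)·(12) + (10)·(12) = 240.

240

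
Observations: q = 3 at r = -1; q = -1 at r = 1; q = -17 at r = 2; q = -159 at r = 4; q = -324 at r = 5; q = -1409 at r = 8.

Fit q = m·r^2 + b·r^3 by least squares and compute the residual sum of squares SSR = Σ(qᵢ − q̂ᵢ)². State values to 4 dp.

SSR = 6.3098

XᵀX·[m, b]ᵀ = Xᵀq reads: 4995·m + 36949·b = -100886;  36949·m + 281931·b = -772224.
det = 4995·281931 − 36949² = 43016744.
m = ((-100886)·281931 − 36949·(-772224))/43016744 = 45006855/21508372; b = (4995·(-772224) − 36949·(-100886))/43016744 = -64811033/21508372.
Residuals: -11323193/5377093, -852097/10754186, -6795370/5377093, 1991321/5377093, 3747611/10754186, -621493/5377093; SSR = 67856751/10754186.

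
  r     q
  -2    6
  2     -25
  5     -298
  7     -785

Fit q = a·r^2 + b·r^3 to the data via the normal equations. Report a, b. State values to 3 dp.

Sums needed: Σr^2·r^2 = 3058, Σr^2·r^3 = 19932, Σr^3·r^3 = 133402.
For Mᵀq: Σr^2·q = -45991, Σr^3·q = -306753.
Normal equations: [[3058, 19932]; [19932, 133402]]·[a, b]ᵀ = [-45991, -306753]ᵀ.
det = 3058·133402 − 19932² = 10658692.
a = ((-45991)·133402 − 19932·(-306753))/10658692 = -958663/484486; b = (3058·(-306753) − 19932·(-45991))/10658692 = -970821/484486.

a = -1.979, b = -2.004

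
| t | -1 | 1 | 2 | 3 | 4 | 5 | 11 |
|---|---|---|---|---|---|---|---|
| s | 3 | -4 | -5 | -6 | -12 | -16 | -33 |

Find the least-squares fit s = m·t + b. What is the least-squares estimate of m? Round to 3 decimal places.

From the data, Σt·t = 177, Σt = 25, Σ1 = 7.
Moment sums: Σt·s = -526, Σs = -73.
So XᵀX·[m, b]ᵀ = Xᵀs: [[177, 25]; [25, 7]]·[m, b]ᵀ = [-526, -73]ᵀ.
Eliminating b: 7·(row 1) − 25·(row 2) gives 614·m = 7·(-526) − 25·(-73) = -1857, so m = -1857/614.
Then b = ((-73) − 25·(-1857/614))/7 = 229/614.

m = -3.024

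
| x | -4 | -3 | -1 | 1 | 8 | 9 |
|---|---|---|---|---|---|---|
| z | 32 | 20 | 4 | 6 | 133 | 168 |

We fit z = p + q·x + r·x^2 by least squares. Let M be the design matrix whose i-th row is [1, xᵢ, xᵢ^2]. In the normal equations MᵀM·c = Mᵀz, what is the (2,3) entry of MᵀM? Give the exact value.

Row 2 ↔ basis x, column 3 ↔ basis x^2, so (MᵀM)_{2,3} = Σᵢ (x)·(x^2) = (-4)·(16) + (-3)·(9) + (-1)·(1) + (1)·(1) + (8)·(64) + (9)·(81) = 1150.

1150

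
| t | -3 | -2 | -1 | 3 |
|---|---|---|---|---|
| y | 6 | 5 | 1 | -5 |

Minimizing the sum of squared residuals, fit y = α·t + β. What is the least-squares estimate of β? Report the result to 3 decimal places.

Compute the Gram sums: Σt·t = 23, Σt = -3, Σ1 = 4.
Right-hand side: Σt·y = -44, Σy = 7.
Normal equations: [[23, -3]; [-3, 4]]·[α, β]ᵀ = [-44, 7]ᵀ.
Δ = 23·4 − (-3)² = 83.
α = ((-44)·4 − (-3)·7)/83 = -155/83; β = (23·7 − (-3)·(-44))/83 = 29/83.

β = 0.349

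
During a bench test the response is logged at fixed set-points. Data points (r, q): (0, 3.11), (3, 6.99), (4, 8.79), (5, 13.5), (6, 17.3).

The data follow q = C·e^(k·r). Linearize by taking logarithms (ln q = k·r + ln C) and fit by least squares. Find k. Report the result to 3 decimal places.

k = 0.288

Taking logs, ln q = k·r + ln C, so regress ln q on r.
AᵀA = [[86.0000, 18.0000]; [18.0000, 5]], rhs = [44.6456, 10.7061]ᵀ  (here Σr = 18.0000, Σ(r)² = 86.0000, Σln q = 10.7061, Σr·ln q = 44.6456).
Solving (det = 106.0000): k = 0.28790, ln C = 1.10477.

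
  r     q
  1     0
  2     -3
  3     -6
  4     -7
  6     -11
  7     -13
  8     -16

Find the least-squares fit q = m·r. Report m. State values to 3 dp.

m = -1.883

Setting ∂/∂m … = 0 gives: 179·m = -337.
(Σr·r = 179, Σr·q = -337.)
Hence m = -337 / 179 ≈ -1.88268.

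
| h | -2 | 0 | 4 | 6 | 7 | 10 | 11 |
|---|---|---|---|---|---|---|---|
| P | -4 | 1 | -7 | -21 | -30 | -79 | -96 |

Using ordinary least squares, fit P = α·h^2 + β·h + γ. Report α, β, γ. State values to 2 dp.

α = -0.99, β = 1.93, γ = 2.59

Compute the Gram sums: Σh^2·h^2 = 28610, Σh^2·h = 2946, Σh^2 = 326, Σh·h = 326, Σh = 36, Σ1 = 7.
Right-hand side: Σh^2·P = -21870, Σh·P = -2202, ΣP = -236.
Normal equations: [[28610, 2946, 326]; [2946, 326, 36]; [326, 36, 7]]·[α, β, γ]ᵀ = [-21870, -2202, -236]ᵀ.
Inverting the 3×3 Gram matrix, [α, β, γ]ᵀ = [-60779/61237, 118098/61237, 14422/5567]ᵀ.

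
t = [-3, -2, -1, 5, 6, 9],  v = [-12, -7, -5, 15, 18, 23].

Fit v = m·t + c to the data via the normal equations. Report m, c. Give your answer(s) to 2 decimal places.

m = 3.00, c = -1.67

Setting ∂/∂m … = 0 gives: 156·m + 14·c = 445;  14·m + 6·c = 32.
det = 156·6 − 14² = 740.
m = (445·6 − 14·32)/740 = 1111/370; c = (156·32 − 14·445)/740 = -619/370.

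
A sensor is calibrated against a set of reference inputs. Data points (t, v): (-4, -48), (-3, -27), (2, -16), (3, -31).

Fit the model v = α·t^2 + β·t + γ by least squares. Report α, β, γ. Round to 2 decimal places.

Entries of AᵀA: Σt^2·t^2 = 434, Σt^2·t = -56, Σt^2 = 38, Σt·t = 38, Σt = -2, Σ1 = 4.
And Σt^2·v = -1354, Σt·v = 148, Σv = -122.
So AᵀA·[α, β, γ]ᵀ = Aᵀv: [[434, -56, 38]; [-56, 38, -2]; [38, -2, 4]]·[α, β, γ]ᵀ = [-1354, 148, -122]ᵀ.
Row-reducing yields α = -3, β = -24/37, γ = -86/37.

α = -3.00, β = -0.65, γ = -2.32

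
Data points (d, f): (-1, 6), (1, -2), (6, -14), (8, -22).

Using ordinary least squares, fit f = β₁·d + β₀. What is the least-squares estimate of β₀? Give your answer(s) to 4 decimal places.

β₀ = 2.3019

The normal system XᵀX·[β₁, β₀]ᵀ = Xᵀf is [[102, 14]; [14, 4]]·[β₁, β₀]ᵀ = [-268, -32]ᵀ.
Eliminating β₀: 4·(row 1) − 14·(row 2) gives 212·β₁ = 4·(-268) − 14·(-32) = -624, so β₁ = -156/53.
Then β₀ = ((-32) − 14·(-156/53))/4 = 122/53.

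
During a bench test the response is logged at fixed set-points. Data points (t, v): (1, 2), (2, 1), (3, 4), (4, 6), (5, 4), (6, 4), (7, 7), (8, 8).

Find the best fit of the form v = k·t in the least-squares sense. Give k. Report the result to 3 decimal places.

k = 0.966

Sums needed: Σt·t = 204.
Moment sums: Σt·v = 197.
Normal equations: [[204]]·[k]ᵀ = [197]ᵀ.
Hence k = 197 / 204 ≈ 0.965686.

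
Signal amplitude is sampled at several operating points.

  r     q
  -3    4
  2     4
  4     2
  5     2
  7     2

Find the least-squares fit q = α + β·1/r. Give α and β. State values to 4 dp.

Normal-equation sums: Σ1 = 5, Σ1/r = 319/420, Σ1/r·1/r = 85381/176400.
For Mᵀq: Σq = 14, Σ1/r·q = 389/210.
Δ = 5·(85381/176400) − (319/420)² = 40643/22050.
α = (14·(85381/176400) − (319/420)·(389/210))/(40643/22050) = 118394/40643; β = (5·(389/210) − (319/420)·14)/(40643/22050) = -30240/40643.

α = 2.9130, β = -0.7440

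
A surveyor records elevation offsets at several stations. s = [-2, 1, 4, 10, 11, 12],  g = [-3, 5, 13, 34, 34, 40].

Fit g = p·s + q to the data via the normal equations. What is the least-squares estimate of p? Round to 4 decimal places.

p = 3.0529

Forming MᵀM = [[386, 36]; [36, 6]] and Mᵀg = [1257, 123]ᵀ gives MᵀM·[p, q]ᵀ = Mᵀg.
Determinant 386·6 − 36² = 1020.
p = (1257·6 − 36·123)/1020 = 519/170; q = (386·123 − 36·1257)/1020 = 371/170.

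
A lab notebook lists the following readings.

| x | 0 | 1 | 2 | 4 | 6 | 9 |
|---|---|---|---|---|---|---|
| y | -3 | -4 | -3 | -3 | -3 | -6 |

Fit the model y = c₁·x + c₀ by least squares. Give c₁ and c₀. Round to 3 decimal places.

c₁ = -0.233, c₀ = -2.814

The normal system AᵀA·[c₁, c₀]ᵀ = Aᵀy is [[138, 22]; [22, 6]]·[c₁, c₀]ᵀ = [-94, -22]ᵀ.
det = 138·6 − 22² = 344.
c₁ = ((-94)·6 − 22·(-22))/344 = -10/43; c₀ = (138·(-22) − 22·(-94))/344 = -121/43.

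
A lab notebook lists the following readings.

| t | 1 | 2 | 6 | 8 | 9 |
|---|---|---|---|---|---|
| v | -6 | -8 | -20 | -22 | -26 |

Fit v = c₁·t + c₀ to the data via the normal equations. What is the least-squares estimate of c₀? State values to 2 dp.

Setting ∂/∂c₁ … = 0 gives: 186·c₁ + 26·c₀ = -552;  26·c₁ + 5·c₀ = -82.
(Σt·t = 186, Σt = 26, Σ1 = 5, Σt·v = -552, Σv = -82.)
Determinant 186·5 − 26² = 254.
c₁ = ((-552)·5 − 26·(-82))/254 = -314/127; c₀ = (186·(-82) − 26·(-552))/254 = -450/127.

c₀ = -3.54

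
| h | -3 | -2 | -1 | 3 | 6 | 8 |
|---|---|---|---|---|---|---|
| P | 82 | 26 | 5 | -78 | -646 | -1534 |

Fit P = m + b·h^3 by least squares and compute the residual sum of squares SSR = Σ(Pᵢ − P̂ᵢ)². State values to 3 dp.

Setting ∂/∂m … = 0 gives: 6·m + 719·b = -2145;  719·m + 310323·b = -929477.
(Σ1 = 6, Σh^3 = 719, Σh^3·h^3 = 310323, ΣP = -2145, Σh^3·P = -929477.)
det = 6·310323 − 719² = 1344977.
m = ((-2145)·310323 − 719·(-929477))/1344977 = 2651128/1344977; b = (6·(-929477) − 719·(-2145))/1344977 = -4034607/1344977.
Residuals: -1297403/1344977, 41418/1344977, 39150/1344977, 1375055/1344977, -31158/1344977, -127062/1344977; SSR = 2672458/1344977.

SSR = 1.987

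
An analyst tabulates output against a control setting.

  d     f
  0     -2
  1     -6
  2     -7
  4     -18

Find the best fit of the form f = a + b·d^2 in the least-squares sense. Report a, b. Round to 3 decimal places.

The normal system XᵀX·[a, b]ᵀ = Xᵀf is [[4, 21]; [21, 273]]·[a, b]ᵀ = [-33, -322]ᵀ.
Δ = 4·273 − 21² = 651.
a = ((-33)·273 − 21·(-322))/651 = -107/31; b = (4·(-322) − 21·(-33))/651 = -85/93.

a = -3.452, b = -0.914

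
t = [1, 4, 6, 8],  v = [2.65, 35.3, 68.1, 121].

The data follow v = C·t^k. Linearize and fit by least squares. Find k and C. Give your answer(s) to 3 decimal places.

k = 1.830, C = 2.673

With ln vᵢ as the transformed response and ln tᵢ as the regressor:
Σln t = 5.2575, Σ(ln t)² = 9.4563, Σln v = 13.5552, Σln t·ln v = 22.4761.
Equations: 9.4563·k + 5.2575·ln C = 22.4761;  5.2575·k + 4·ln C = 13.5552.
Solving (det = 10.1839): k = 1.83015, ln C = 0.98330, so C = exp(0.98330) = 2.67327.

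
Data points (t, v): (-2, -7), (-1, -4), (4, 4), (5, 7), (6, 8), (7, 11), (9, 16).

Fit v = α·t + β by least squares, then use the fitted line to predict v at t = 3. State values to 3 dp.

v̂ = 3.020

With design matrix M, MᵀM = [[212, 28]; [28, 7]] and Mᵀv = [338, 35]ᵀ.
Eliminating β: 7·(row 1) − 28·(row 2) gives 700·α = 7·338 − 28·35 = 1386, so α = 99/50.
Then β = (35 − 28·(99/50))/7 = -73/25.
At t = 3: v̂ = (99/50)·(3) + (-73/25)·(1) = 151/50.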